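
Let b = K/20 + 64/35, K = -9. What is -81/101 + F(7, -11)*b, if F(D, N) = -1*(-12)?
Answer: 55644/3535 ≈ 15.741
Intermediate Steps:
F(D, N) = 12
b = 193/140 (b = -9/20 + 64/35 = 193/140 ≈ 1.3786)
-81/101 + F(7, -11)*b = -81/101 + 12*(193/140) = -81*1/101 + 579/35 = -81/101 + 579/35 = 55644/3535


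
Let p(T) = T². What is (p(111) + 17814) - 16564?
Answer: 13571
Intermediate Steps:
(p(111) + 17814) - 16564 = (111² + 17814) - 16564 = (12321 + 17814) - 16564 = 30135 - 16564 = 13571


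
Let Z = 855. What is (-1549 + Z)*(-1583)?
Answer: 1098602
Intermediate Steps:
(-1549 + Z)*(-1583) = (-1549 + 855)*(-1583) = -694*(-1583) = 1098602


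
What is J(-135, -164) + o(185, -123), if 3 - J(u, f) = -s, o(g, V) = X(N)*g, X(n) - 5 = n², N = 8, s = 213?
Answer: 12981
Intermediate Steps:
X(n) = 5 + n²
o(g, V) = 69*g (o(g, V) = (5 + 8²)*g = (5 + 64)*g = 69*g)
J(u, f) = 216 (J(u, f) = 3 - (-1)*213 = 3 - 1*(-213) = 3 + 213 = 216)
J(-135, -164) + o(185, -123) = 216 + 69*185 = 216 + 12765 = 12981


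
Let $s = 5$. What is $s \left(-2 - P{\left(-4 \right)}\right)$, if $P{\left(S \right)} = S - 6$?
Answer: $40$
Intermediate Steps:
$P{\left(S \right)} = -6 + S$ ($P{\left(S \right)} = S - 6 = -6 + S$)
$s \left(-2 - P{\left(-4 \right)}\right) = 5 \left(-2 - \left(-6 - 4\right)\right) = 5 \left(-2 - -10\right) = 5 \left(-2 + 10\right) = 5 \cdot 8 = 40$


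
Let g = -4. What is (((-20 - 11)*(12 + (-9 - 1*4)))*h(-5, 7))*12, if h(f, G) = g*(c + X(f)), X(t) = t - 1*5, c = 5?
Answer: 7440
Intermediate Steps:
X(t) = -5 + t (X(t) = t - 5 = -5 + t)
h(f, G) = -4*f (h(f, G) = -4*(5 + (-5 + f)) = -4*f)
(((-20 - 11)*(12 + (-9 - 1*4)))*h(-5, 7))*12 = (((-20 - 11)*(12 + (-9 - 1*4)))*(-4*(-5)))*12 = (-31*(12 + (-9 - 4))*20)*12 = (-31*(12 - 13)*20)*12 = (-31*(-1)*20)*12 = (31*20)*12 = 620*12 = 7440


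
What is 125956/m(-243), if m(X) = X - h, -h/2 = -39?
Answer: -125956/321 ≈ -392.39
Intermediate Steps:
h = 78 (h = -2*(-39) = 78)
m(X) = -78 + X (m(X) = X - 1*78 = X - 78 = -78 + X)
125956/m(-243) = 125956/(-78 - 243) = 125956/(-321) = 125956*(-1/321) = -125956/321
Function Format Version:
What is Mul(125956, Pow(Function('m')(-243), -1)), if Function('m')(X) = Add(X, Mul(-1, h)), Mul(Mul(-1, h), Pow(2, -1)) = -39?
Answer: Rational(-125956, 321) ≈ -392.39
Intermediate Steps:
h = 78 (h = Mul(-2, -39) = 78)
Function('m')(X) = Add(-78, X) (Function('m')(X) = Add(X, Mul(-1, 78)) = Add(X, -78) = Add(-78, X))
Mul(125956, Pow(Function('m')(-243), -1)) = Mul(125956, Pow(Add(-78, -243), -1)) = Mul(125956, Pow(-321, -1)) = Mul(125956, Rational(-1, 321)) = Rational(-125956, 321)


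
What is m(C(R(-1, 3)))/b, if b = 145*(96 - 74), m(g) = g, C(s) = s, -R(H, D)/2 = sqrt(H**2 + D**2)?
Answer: -sqrt(10)/1595 ≈ -0.0019826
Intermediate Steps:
R(H, D) = -2*sqrt(D**2 + H**2) (R(H, D) = -2*sqrt(H**2 + D**2) = -2*sqrt(D**2 + H**2))
b = 3190 (b = 145*22 = 3190)
m(C(R(-1, 3)))/b = -2*sqrt(3**2 + (-1)**2)/3190 = -2*sqrt(9 + 1)*(1/3190) = -2*sqrt(10)*(1/3190) = -sqrt(10)/1595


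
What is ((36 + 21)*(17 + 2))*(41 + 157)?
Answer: 214434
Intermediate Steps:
((36 + 21)*(17 + 2))*(41 + 157) = (57*19)*198 = 1083*198 = 214434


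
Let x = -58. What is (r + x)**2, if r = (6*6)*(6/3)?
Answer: 196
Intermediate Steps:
r = 72 (r = 36*(6*(1/3)) = 36*2 = 72)
(r + x)**2 = (72 - 58)**2 = 14**2 = 196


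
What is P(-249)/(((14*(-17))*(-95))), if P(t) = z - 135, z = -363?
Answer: -249/11305 ≈ -0.022026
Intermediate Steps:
P(t) = -498 (P(t) = -363 - 135 = -498)
P(-249)/(((14*(-17))*(-95))) = -498/((14*(-17))*(-95)) = -498/((-238*(-95))) = -498/22610 = -498*1/22610 = -249/11305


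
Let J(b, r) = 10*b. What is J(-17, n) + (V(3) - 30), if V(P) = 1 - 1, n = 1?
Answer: -200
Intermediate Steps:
V(P) = 0
J(-17, n) + (V(3) - 30) = 10*(-17) + (0 - 30) = -170 - 30 = -200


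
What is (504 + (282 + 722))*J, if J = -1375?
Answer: -2073500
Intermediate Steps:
(504 + (282 + 722))*J = (504 + (282 + 722))*(-1375) = (504 + 1004)*(-1375) = 1508*(-1375) = -2073500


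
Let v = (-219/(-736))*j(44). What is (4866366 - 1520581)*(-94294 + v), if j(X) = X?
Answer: -58041630949295/184 ≈ -3.1544e+11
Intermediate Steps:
v = 2409/184 (v = -219/(-736)*44 = -219*(-1/736)*44 = (219/736)*44 = 2409/184 ≈ 13.092)
(4866366 - 1520581)*(-94294 + v) = (4866366 - 1520581)*(-94294 + 2409/184) = 3345785*(-17347687/184) = -58041630949295/184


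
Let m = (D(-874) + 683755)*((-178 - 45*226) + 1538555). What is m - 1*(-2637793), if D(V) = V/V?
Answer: 1044923343285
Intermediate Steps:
D(V) = 1
m = 1044920705492 (m = (1 + 683755)*((-178 - 45*226) + 1538555) = 683756*((-178 - 10170) + 1538555) = 683756*(-10348 + 1538555) = 683756*1528207 = 1044920705492)
m - 1*(-2637793) = 1044920705492 - 1*(-2637793) = 1044920705492 + 2637793 = 1044923343285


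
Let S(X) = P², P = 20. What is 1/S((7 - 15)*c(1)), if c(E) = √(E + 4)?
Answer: 1/400 ≈ 0.0025000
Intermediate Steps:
c(E) = √(4 + E)
S(X) = 400 (S(X) = 20² = 400)
1/S((7 - 15)*c(1)) = 1/400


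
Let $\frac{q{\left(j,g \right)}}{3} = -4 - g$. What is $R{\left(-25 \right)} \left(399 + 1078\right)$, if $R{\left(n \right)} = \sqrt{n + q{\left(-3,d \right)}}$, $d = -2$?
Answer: $1477 i \sqrt{31} \approx 8223.6 i$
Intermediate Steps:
$q{\left(j,g \right)} = -12 - 3 g$ ($q{\left(j,g \right)} = 3 \left(-4 - g\right) = -12 - 3 g$)
$R{\left(n \right)} = \sqrt{-6 + n}$ ($R{\left(n \right)} = \sqrt{n - 6} = \sqrt{-6 + n}$)
$R{\left(-25 \right)} \left(399 + 1078\right) = \sqrt{-6 - 25} \left(399 + 1078\right) = \sqrt{-31} \cdot 1477 = i \sqrt{31} \cdot 1477 = 1477 i \sqrt{31}$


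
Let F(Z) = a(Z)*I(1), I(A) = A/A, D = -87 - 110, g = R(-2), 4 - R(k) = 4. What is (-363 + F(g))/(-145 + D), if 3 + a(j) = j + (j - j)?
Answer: 61/57 ≈ 1.0702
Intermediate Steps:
R(k) = 0 (R(k) = 4 - 1*4 = 4 - 4 = 0)
g = 0
D = -197
I(A) = 1
a(j) = -3 + j (a(j) = -3 + (j + (j - j)) = -3 + (j + 0) = -3 + j)
F(Z) = -3 + Z (F(Z) = (-3 + Z)*1 = -3 + Z)
(-363 + F(g))/(-145 + D) = (-363 + (-3 + 0))/(-145 - 197) = (-363 - 3)/(-342) = -366*(-1/342) = 61/57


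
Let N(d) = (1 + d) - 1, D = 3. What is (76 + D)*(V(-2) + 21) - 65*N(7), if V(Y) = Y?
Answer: 1046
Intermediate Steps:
N(d) = d
(76 + D)*(V(-2) + 21) - 65*N(7) = (76 + 3)*(-2 + 21) - 65*7 = 79*19 - 455 = 1501 - 455 = 1046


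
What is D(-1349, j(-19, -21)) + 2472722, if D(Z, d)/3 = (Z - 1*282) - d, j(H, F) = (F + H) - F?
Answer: 2467886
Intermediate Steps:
j(H, F) = H
D(Z, d) = -846 - 3*d + 3*Z (D(Z, d) = 3*((Z - 1*282) - d) = 3*((Z - 282) - d) = 3*((-282 + Z) - d) = 3*(-282 + Z - d) = -846 - 3*d + 3*Z)
D(-1349, j(-19, -21)) + 2472722 = (-846 - 3*(-19) + 3*(-1349)) + 2472722 = (-846 + 57 - 4047) + 2472722 = -4836 + 2472722 = 2467886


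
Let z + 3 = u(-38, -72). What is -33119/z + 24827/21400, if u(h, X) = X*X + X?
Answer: -581905457/109332600 ≈ -5.3223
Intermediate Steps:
u(h, X) = X + X**2 (u(h, X) = X**2 + X = X + X**2)
z = 5109 (z = -3 - 72*(1 - 72) = -3 - 72*(-71) = -3 + 5112 = 5109)
-33119/z + 24827/21400 = -33119/5109 + 24827/21400 = -581905457/109332600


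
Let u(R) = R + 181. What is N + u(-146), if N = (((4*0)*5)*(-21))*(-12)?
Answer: 35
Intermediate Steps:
u(R) = 181 + R
N = 0 (N = ((0*5)*(-21))*(-12) = (0*(-21))*(-12) = 0*(-12) = 0)
N + u(-146) = 0 + (181 - 146) = 0 + 35 = 35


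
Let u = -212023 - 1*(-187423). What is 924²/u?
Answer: -35574/1025 ≈ -34.706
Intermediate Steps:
u = -24600 (u = -212023 + 187423 = -24600)
924²/u = 924²/(-24600) = 853776*(-1/24600) = -35574/1025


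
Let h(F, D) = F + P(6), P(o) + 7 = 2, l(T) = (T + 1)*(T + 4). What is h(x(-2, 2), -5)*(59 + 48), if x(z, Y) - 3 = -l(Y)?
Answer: -2140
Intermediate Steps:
l(T) = (1 + T)*(4 + T)
P(o) = -5 (P(o) = -7 + 2 = -5)
x(z, Y) = -1 - Y**2 - 5*Y (x(z, Y) = 3 - (4 + Y**2 + 5*Y) = 3 + (-4 - Y**2 - 5*Y) = -1 - Y**2 - 5*Y)
h(F, D) = -5 + F (h(F, D) = F - 5 = -5 + F)
h(x(-2, 2), -5)*(59 + 48) = (-5 + (-1 - 1*2**2 - 5*2))*(59 + 48) = (-5 + (-1 - 1*4 - 10))*107 = (-5 + (-1 - 4 - 10))*107 = (-5 - 15)*107 = -20*107 = -2140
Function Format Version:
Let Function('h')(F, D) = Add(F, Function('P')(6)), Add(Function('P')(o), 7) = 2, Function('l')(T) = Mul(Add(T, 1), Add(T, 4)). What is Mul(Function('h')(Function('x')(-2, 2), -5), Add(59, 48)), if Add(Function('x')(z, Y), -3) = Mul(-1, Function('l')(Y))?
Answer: -2140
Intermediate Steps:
Function('l')(T) = Mul(Add(1, T), Add(4, T))
Function('P')(o) = -5 (Function('P')(o) = Add(-7, 2) = -5)
Function('x')(z, Y) = Add(-1, Mul(-1, Pow(Y, 2)), Mul(-5, Y)) (Function('x')(z, Y) = Add(3, Mul(-1, Add(4, Pow(Y, 2), Mul(5, Y)))) = Add(3, Add(-4, Mul(-1, Pow(Y, 2)), Mul(-5, Y))) = Add(-1, Mul(-1, Pow(Y, 2)), Mul(-5, Y)))
Function('h')(F, D) = Add(-5, F) (Function('h')(F, D) = Add(F, -5) = Add(-5, F))
Mul(Function('h')(Function('x')(-2, 2), -5), Add(59, 48)) = Mul(Add(-5, Add(-1, Mul(-1, Pow(2, 2)), Mul(-5, 2))), Add(59, 48)) = Mul(Add(-5, Add(-1, Mul(-1, 4), -10)), 107) = Mul(Add(-5, Add(-1, -4, -10)), 107) = Mul(Add(-5, -15), 107) = Mul(-20, 107) = -2140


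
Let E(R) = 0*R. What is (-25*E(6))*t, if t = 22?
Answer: 0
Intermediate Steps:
E(R) = 0
(-25*E(6))*t = -25*0*22 = 0*22 = 0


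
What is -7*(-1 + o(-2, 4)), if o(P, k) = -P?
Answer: -7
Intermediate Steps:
-7*(-1 + o(-2, 4)) = -7*(-1 - 1*(-2)) = -7*(-1 + 2) = -7*1 = -7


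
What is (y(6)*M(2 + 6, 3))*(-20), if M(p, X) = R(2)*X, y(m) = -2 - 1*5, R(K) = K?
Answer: 840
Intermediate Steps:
y(m) = -7 (y(m) = -2 - 5 = -7)
M(p, X) = 2*X
(y(6)*M(2 + 6, 3))*(-20) = -14*3*(-20) = -7*6*(-20) = -42*(-20) = 840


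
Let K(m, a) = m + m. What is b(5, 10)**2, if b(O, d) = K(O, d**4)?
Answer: 100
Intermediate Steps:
K(m, a) = 2*m
b(O, d) = 2*O
b(5, 10)**2 = (2*5)**2 = 10**2 = 100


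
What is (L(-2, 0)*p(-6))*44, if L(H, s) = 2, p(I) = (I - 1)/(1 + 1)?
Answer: -308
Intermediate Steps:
p(I) = -1/2 + I/2 (p(I) = (-1 + I)/2 = (-1 + I)*(1/2) = -1/2 + I/2)
(L(-2, 0)*p(-6))*44 = (2*(-1/2 + (1/2)*(-6)))*44 = (2*(-1/2 - 3))*44 = (2*(-7/2))*44 = -7*44 = -308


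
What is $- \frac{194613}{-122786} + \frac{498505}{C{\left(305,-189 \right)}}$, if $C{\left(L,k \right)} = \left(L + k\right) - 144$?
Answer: $- \frac{4371713269}{245572} \approx -17802.0$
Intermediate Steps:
$C{\left(L,k \right)} = -144 + L + k$
$- \frac{194613}{-122786} + \frac{498505}{C{\left(305,-189 \right)}} = - \frac{194613}{-122786} + \frac{498505}{-144 + 305 - 189} = \left(-194613\right) \left(- \frac{1}{122786}\right) + \frac{498505}{-28} = \frac{194613}{122786} + 498505 \left(- \frac{1}{28}\right) = \frac{194613}{122786} - \frac{71215}{4} = - \frac{4371713269}{245572}$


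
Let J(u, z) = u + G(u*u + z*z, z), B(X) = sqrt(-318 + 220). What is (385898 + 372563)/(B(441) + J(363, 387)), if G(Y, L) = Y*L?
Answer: 82638549819309/11871316016113859 - 5309227*I*sqrt(2)/11871316016113859 ≈ 0.0069612 - 6.3248e-10*I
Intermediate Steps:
G(Y, L) = L*Y
B(X) = 7*I*sqrt(2) (B(X) = sqrt(-98) = 7*I*sqrt(2))
J(u, z) = u + z*(u**2 + z**2) (J(u, z) = u + z*(u*u + z*z) = u + z*(u**2 + z**2))
(385898 + 372563)/(B(441) + J(363, 387)) = (385898 + 372563)/(7*I*sqrt(2) + (363 + 387*(363**2 + 387**2))) = 758461/(7*I*sqrt(2) + (363 + 387*(131769 + 149769))) = 758461/(7*I*sqrt(2) + (363 + 387*281538)) = 758461/(7*I*sqrt(2) + (363 + 108955206)) = 758461/(7*I*sqrt(2) + 108955569) = 758461/(108955569 + 7*I*sqrt(2))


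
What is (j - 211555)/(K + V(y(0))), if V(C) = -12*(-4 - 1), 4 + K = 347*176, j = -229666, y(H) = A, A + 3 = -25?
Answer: -441221/61128 ≈ -7.2180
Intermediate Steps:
A = -28 (A = -3 - 25 = -28)
y(H) = -28
K = 61068 (K = -4 + 347*176 = -4 + 61072 = 61068)
V(C) = 60 (V(C) = -12*(-5) = 60)
(j - 211555)/(K + V(y(0))) = (-229666 - 211555)/(61068 + 60) = -441221/61128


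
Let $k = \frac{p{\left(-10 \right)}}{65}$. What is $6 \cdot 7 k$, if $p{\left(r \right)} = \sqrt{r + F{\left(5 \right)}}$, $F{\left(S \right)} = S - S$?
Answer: $\frac{42 i \sqrt{10}}{65} \approx 2.0433 i$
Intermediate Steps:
$F{\left(S \right)} = 0$
$p{\left(r \right)} = \sqrt{r}$ ($p{\left(r \right)} = \sqrt{r + 0} = \sqrt{r}$)
$k = \frac{i \sqrt{10}}{65}$ ($k = \frac{\sqrt{-10}}{65} = i \sqrt{10} \cdot \frac{1}{65} = \frac{i \sqrt{10}}{65} \approx 0.04865 i$)
$6 \cdot 7 k = 6 \cdot 7 \frac{i \sqrt{10}}{65} = 42 \frac{i \sqrt{10}}{65} = \frac{42 i \sqrt{10}}{65}$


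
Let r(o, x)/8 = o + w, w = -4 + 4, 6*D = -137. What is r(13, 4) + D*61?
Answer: -7733/6 ≈ -1288.8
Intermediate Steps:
D = -137/6 (D = (1/6)*(-137) = -137/6 ≈ -22.833)
w = 0
r(o, x) = 8*o (r(o, x) = 8*(o + 0) = 8*o)
r(13, 4) + D*61 = 8*13 - 137/6*61 = 104 - 8357/6 = -7733/6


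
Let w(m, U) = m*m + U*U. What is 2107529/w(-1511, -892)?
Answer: 2107529/3078785 ≈ 0.68453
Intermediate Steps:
w(m, U) = U² + m² (w(m, U) = m² + U² = U² + m²)
2107529/w(-1511, -892) = 2107529/((-892)² + (-1511)²) = 2107529/(795664 + 2283121) = 2107529/3078785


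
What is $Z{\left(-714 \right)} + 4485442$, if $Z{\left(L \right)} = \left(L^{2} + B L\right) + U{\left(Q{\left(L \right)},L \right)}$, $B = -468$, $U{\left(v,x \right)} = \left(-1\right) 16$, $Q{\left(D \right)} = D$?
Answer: $5329374$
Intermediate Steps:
$U{\left(v,x \right)} = -16$
$Z{\left(L \right)} = -16 + L^{2} - 468 L$ ($Z{\left(L \right)} = \left(L^{2} - 468 L\right) - 16 = -16 + L^{2} - 468 L$)
$Z{\left(-714 \right)} + 4485442 = \left(-16 + \left(-714\right)^{2} - -334152\right) + 4485442 = \left(-16 + 509796 + 334152\right) + 4485442 = 843932 + 4485442 = 5329374$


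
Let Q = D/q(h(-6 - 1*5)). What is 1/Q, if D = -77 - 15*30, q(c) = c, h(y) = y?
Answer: 11/527 ≈ 0.020873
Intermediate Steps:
D = -527 (D = -77 - 450 = -527)
Q = 527/11 (Q = -527/(-6 - 1*5) = -527/(-6 - 5) = -527/(-11) = -527*(-1/11) = 527/11 ≈ 47.909)
1/Q = 1/(527/11) = 11/527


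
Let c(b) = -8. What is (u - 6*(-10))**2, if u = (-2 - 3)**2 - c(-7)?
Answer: 8649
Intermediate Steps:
u = 33 (u = (-2 - 3)**2 - 1*(-8) = (-5)**2 + 8 = 25 + 8 = 33)
(u - 6*(-10))**2 = (33 - 6*(-10))**2 = (33 + 60)**2 = 93**2 = 8649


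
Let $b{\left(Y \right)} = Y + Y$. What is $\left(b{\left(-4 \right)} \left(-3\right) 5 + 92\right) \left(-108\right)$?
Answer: $-22896$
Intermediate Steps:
$b{\left(Y \right)} = 2 Y$
$\left(b{\left(-4 \right)} \left(-3\right) 5 + 92\right) \left(-108\right) = \left(2 \left(-4\right) \left(-3\right) 5 + 92\right) \left(-108\right) = \left(\left(-8\right) \left(-3\right) 5 + 92\right) \left(-108\right) = \left(24 \cdot 5 + 92\right) \left(-108\right) = \left(120 + 92\right) \left(-108\right) = 212 \left(-108\right) = -22896$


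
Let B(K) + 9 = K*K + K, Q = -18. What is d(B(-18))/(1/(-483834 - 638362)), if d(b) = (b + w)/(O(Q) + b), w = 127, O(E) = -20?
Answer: -475811104/277 ≈ -1.7177e+6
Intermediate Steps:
B(K) = -9 + K + K² (B(K) = -9 + (K*K + K) = -9 + (K² + K) = -9 + (K + K²) = -9 + K + K²)
d(b) = (127 + b)/(-20 + b) (d(b) = (b + 127)/(-20 + b) = (127 + b)/(-20 + b))
d(B(-18))/(1/(-483834 - 638362)) = ((127 + (-9 - 18 + (-18)²))/(-20 + (-9 - 18 + (-18)²)))/(1/(-483834 - 638362)) = ((127 + (-9 - 18 + 324))/(-20 + (-9 - 18 + 324)))/(1/(-1122196)) = ((127 + 297)/(-20 + 297))/(-1/1122196) = (424/277)*(-1122196) = -475811104/277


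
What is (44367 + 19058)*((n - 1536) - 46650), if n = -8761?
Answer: -3611863475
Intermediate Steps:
(44367 + 19058)*((n - 1536) - 46650) = (44367 + 19058)*((-8761 - 1536) - 46650) = 63425*(-10297 - 46650) = 63425*(-56947) = -3611863475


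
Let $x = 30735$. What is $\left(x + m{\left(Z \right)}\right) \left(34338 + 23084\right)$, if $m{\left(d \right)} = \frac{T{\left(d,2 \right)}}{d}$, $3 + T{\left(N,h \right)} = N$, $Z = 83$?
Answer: $\frac{146488402870}{83} \approx 1.7649 \cdot 10^{9}$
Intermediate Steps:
$T{\left(N,h \right)} = -3 + N$
$m{\left(d \right)} = \frac{-3 + d}{d}$
$\left(x + m{\left(Z \right)}\right) \left(34338 + 23084\right) = \left(30735 + \frac{-3 + 83}{83}\right) \left(34338 + 23084\right) = \left(30735 + \frac{1}{83} \cdot 80\right) 57422 = \left(30735 + \frac{80}{83}\right) 57422 = \frac{2551085}{83} \cdot 57422 = \frac{146488402870}{83}$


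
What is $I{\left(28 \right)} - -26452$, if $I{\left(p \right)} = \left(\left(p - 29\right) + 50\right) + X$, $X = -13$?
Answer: $26488$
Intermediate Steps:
$I{\left(p \right)} = 8 + p$ ($I{\left(p \right)} = \left(\left(p - 29\right) + 50\right) - 13 = \left(\left(-29 + p\right) + 50\right) - 13 = \left(21 + p\right) - 13 = 8 + p$)
$I{\left(28 \right)} - -26452 = \left(8 + 28\right) - -26452 = 36 + 26452 = 26488$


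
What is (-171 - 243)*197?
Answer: -81558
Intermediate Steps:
(-171 - 243)*197 = -414*197 = -81558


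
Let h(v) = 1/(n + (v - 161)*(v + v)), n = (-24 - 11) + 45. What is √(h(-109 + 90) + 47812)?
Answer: √89738343074/1370 ≈ 218.66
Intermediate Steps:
n = 10 (n = -35 + 45 = 10)
h(v) = 1/(10 + 2*v*(-161 + v)) (h(v) = 1/(10 + (v - 161)*(v + v)) = 1/(10 + (-161 + v)*(2*v)) = 1/(10 + 2*v*(-161 + v)))
√(h(-109 + 90) + 47812) = √(1/(2*(5 + (-109 + 90)² - 161*(-109 + 90))) + 47812) = √(1/(2*(5 + (-19)² - 161*(-19))) + 47812) = √(1/(2*(5 + 361 + 3059)) + 47812) = √((½)/3425 + 47812) = √((½)*(1/3425) + 47812) = √(1/6850 + 47812) = √(327512201/6850) = √89738343074/1370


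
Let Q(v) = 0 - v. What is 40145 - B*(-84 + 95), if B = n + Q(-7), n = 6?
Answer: 40002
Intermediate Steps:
Q(v) = -v
B = 13 (B = 6 - 1*(-7) = 6 + 7 = 13)
40145 - B*(-84 + 95) = 40145 - 13*(-84 + 95) = 40145 - 13*11 = 40145 - 1*143 = 40145 - 143 = 40002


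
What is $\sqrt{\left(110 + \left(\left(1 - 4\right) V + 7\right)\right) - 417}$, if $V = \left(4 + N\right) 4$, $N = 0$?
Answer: $2 i \sqrt{87} \approx 18.655 i$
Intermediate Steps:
$V = 16$ ($V = \left(4 + 0\right) 4 = 4 \cdot 4 = 16$)
$\sqrt{\left(110 + \left(\left(1 - 4\right) V + 7\right)\right) - 417} = \sqrt{\left(110 + \left(\left(1 - 4\right) 16 + 7\right)\right) - 417} = \sqrt{\left(110 + \left(\left(-3\right) 16 + 7\right)\right) - 417} = \sqrt{\left(110 + \left(-48 + 7\right)\right) - 417} = \sqrt{\left(110 - 41\right) - 417} = \sqrt{69 - 417} = \sqrt{-348} = 2 i \sqrt{87}$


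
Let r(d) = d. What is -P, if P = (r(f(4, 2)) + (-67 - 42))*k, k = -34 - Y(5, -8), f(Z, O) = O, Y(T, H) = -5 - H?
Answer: -3959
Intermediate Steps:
k = -37 (k = -34 - (-5 - 1*(-8)) = -34 - (-5 + 8) = -34 - 1*3 = -34 - 3 = -37)
P = 3959 (P = (2 + (-67 - 42))*(-37) = (2 - 109)*(-37) = -107*(-37) = 3959)
-P = -1*3959 = -3959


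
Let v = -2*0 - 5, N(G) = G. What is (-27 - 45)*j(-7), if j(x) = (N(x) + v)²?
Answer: -10368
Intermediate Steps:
v = -5 (v = 0 - 5 = -5)
j(x) = (-5 + x)² (j(x) = (x - 5)² = (-5 + x)²)
(-27 - 45)*j(-7) = (-27 - 45)*(-5 - 7)² = -72*(-12)² = -72*144 = -10368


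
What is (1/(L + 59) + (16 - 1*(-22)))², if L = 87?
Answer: 30791401/21316 ≈ 1444.5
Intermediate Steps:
(1/(L + 59) + (16 - 1*(-22)))² = (1/(87 + 59) + (16 - 1*(-22)))² = (1/146 + (16 + 22))² = (1/146 + 38)² = (5549/146)² = 30791401/21316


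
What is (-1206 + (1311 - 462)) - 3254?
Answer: -3611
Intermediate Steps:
(-1206 + (1311 - 462)) - 3254 = (-1206 + 849) - 3254 = -357 - 3254 = -3611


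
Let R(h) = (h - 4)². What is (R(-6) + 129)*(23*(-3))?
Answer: -15801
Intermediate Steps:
R(h) = (-4 + h)²
(R(-6) + 129)*(23*(-3)) = ((-4 - 6)² + 129)*(23*(-3)) = ((-10)² + 129)*(-69) = (100 + 129)*(-69) = 229*(-69) = -15801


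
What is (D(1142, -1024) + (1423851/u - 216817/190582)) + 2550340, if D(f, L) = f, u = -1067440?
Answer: 23593629788741309/9247038640 ≈ 2.5515e+6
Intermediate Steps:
(D(1142, -1024) + (1423851/u - 216817/190582)) + 2550340 = (1142 + (1423851/(-1067440) - 216817/190582)) + 2550340 = (1142 + (1423851*(-1/1067440) - 216817*1/190582)) + 2550340 = (1142 + (-129441/97040 - 216817/190582)) + 2550340 = (1142 - 22854523171/9247038640) + 2550340 = 10537263603709/9247038640 + 2550340 = 23593629788741309/9247038640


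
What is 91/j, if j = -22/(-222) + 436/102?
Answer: 8177/393 ≈ 20.807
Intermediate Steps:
j = 2751/629 (j = -22*(-1/222) + 436*(1/102) = 11/111 + 218/51 = 2751/629 ≈ 4.3736)
91/j = 91/(2751/629) = 91*(629/2751) = 8177/393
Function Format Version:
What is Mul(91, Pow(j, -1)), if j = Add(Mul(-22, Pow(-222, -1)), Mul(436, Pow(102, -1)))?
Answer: Rational(8177, 393) ≈ 20.807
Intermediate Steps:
j = Rational(2751, 629) (j = Add(Mul(-22, Rational(-1, 222)), Mul(436, Rational(1, 102))) = Add(Rational(11, 111), Rational(218, 51)) = Rational(2751, 629) ≈ 4.3736)
Mul(91, Pow(j, -1)) = Mul(91, Pow(Rational(2751, 629), -1)) = Mul(91, Rational(629, 2751)) = Rational(8177, 393)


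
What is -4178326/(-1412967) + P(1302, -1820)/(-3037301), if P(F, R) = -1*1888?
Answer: 12693501419822/4291606082067 ≈ 2.9578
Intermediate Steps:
P(F, R) = -1888
-4178326/(-1412967) + P(1302, -1820)/(-3037301) = -4178326/(-1412967) - 1888/(-3037301) = -4178326*(-1/1412967) - 1888*(-1/3037301) = 4178326/1412967 + 1888/3037301 = 12693501419822/4291606082067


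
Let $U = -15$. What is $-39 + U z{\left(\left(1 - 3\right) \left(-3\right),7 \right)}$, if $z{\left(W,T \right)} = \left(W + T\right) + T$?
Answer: $-339$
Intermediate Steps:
$z{\left(W,T \right)} = W + 2 T$ ($z{\left(W,T \right)} = \left(T + W\right) + T = W + 2 T$)
$-39 + U z{\left(\left(1 - 3\right) \left(-3\right),7 \right)} = -39 - 15 \left(\left(1 - 3\right) \left(-3\right) + 2 \cdot 7\right) = -39 - 15 \left(\left(-2\right) \left(-3\right) + 14\right) = -39 - 15 \left(6 + 14\right) = -39 - 300 = -339$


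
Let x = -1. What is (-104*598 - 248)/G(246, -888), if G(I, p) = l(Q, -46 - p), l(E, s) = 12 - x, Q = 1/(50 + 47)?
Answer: -62440/13 ≈ -4803.1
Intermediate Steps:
Q = 1/97 ≈ 0.010309
l(E, s) = 13 (l(E, s) = 12 - 1*(-1) = 12 + 1 = 13)
G(I, p) = 13
(-104*598 - 248)/G(246, -888) = (-104*598 - 248)/13 = (-62192 - 248)*(1/13) = -62440*1/13 = -62440/13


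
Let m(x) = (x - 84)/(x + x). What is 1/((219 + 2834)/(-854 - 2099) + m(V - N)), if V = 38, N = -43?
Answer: -159462/167815 ≈ -0.95022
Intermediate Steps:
m(x) = (-84 + x)/(2*x) (m(x) = (-84 + x)/((2*x)) = (-84 + x)*(1/(2*x)) = (-84 + x)/(2*x))
1/((219 + 2834)/(-854 - 2099) + m(V - N)) = 1/((219 + 2834)/(-854 - 2099) + (-84 + (38 - 1*(-43)))/(2*(38 - 1*(-43)))) = 1/(3053/(-2953) + (-84 + (38 + 43))/(2*(38 + 43))) = 1/(3053*(-1/2953) + (½)*(-84 + 81)/81) = 1/(-3053/2953 + (½)*(1/81)*(-3)) = 1/(-3053/2953 - 1/54) = 1/(-167815/159462) = -159462/167815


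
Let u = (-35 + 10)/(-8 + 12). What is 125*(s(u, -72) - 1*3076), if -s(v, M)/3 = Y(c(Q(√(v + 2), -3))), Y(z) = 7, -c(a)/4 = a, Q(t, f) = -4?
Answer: -387125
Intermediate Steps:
c(a) = -4*a
u = -25/4 ≈ -6.2500
s(v, M) = -21 (s(v, M) = -3*7 = -21)
125*(s(u, -72) - 1*3076) = 125*(-21 - 1*3076) = 125*(-21 - 3076) = 125*(-3097) = -387125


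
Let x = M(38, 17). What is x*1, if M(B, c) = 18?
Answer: 18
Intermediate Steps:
x = 18
x*1 = 18*1 = 18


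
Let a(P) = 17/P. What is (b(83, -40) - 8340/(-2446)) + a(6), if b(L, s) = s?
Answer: -247709/7338 ≈ -33.757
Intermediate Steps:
(b(83, -40) - 8340/(-2446)) + a(6) = (-40 - 8340/(-2446)) + 17/6 = (-40 - 8340*(-1/2446)) + 17*(1/6) = (-40 + 4170/1223) + 17/6 = -44750/1223 + 17/6 = -247709/7338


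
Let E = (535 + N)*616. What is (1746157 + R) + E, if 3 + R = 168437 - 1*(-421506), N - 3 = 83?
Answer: 2718633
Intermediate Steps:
N = 86 (N = 3 + 83 = 86)
R = 589940 (R = -3 + (168437 - 1*(-421506)) = -3 + (168437 + 421506) = -3 + 589943 = 589940)
E = 382536 (E = (535 + 86)*616 = 621*616 = 382536)
(1746157 + R) + E = (1746157 + 589940) + 382536 = 2336097 + 382536 = 2718633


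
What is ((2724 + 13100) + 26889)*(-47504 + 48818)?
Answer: 56124882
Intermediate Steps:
((2724 + 13100) + 26889)*(-47504 + 48818) = (15824 + 26889)*1314 = 42713*1314 = 56124882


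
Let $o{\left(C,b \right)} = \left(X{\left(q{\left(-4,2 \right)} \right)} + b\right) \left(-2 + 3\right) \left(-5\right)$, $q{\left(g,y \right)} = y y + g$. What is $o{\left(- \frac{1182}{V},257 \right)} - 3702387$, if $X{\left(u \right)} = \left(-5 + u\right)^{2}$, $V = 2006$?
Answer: $-3703797$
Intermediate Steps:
$q{\left(g,y \right)} = g + y^{2}$ ($q{\left(g,y \right)} = y^{2} + g = g + y^{2}$)
$o{\left(C,b \right)} = -125 - 5 b$ ($o{\left(C,b \right)} = \left(\left(-5 - \left(4 - 2^{2}\right)\right)^{2} + b\right) \left(-2 + 3\right) \left(-5\right) = \left(\left(-5 + \left(-4 + 4\right)\right)^{2} + b\right) 1 \left(-5\right) = \left(\left(-5 + 0\right)^{2} + b\right) \left(-5\right) = \left(\left(-5\right)^{2} + b\right) \left(-5\right) = \left(25 + b\right) \left(-5\right) = -125 - 5 b$)
$o{\left(- \frac{1182}{V},257 \right)} - 3702387 = \left(-125 - 1285\right) - 3702387 = -1410 - 3702387 = -3703797$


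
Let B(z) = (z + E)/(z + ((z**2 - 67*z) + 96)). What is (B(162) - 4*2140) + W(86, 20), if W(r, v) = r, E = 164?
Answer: -406751/48 ≈ -8474.0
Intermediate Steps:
B(z) = (164 + z)/(96 + z**2 - 66*z) (B(z) = (z + 164)/(z + ((z**2 - 67*z) + 96)) = (164 + z)/(z + (96 + z**2 - 67*z)) = (164 + z)/(96 + z**2 - 66*z))
(B(162) - 4*2140) + W(86, 20) = ((164 + 162)/(96 + 162**2 - 66*162) - 4*2140) + 86 = (326/(96 + 26244 - 10692) - 8560) + 86 = (326/15648 - 8560) + 86 = ((1/15648)*326 - 8560) + 86 = (1/48 - 8560) + 86 = -410879/48 + 86 = -406751/48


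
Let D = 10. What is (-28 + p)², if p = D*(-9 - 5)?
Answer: 28224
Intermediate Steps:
p = -140 (p = 10*(-9 - 5) = 10*(-14) = -140)
(-28 + p)² = (-28 - 140)² = (-168)² = 28224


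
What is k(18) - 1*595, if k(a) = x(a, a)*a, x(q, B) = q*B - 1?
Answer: 5219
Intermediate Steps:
x(q, B) = -1 + B*q (x(q, B) = B*q - 1 = -1 + B*q)
k(a) = a*(-1 + a**2) (k(a) = (-1 + a*a)*a = (-1 + a**2)*a = a*(-1 + a**2))
k(18) - 1*595 = (18**3 - 1*18) - 1*595 = (5832 - 18) - 595 = 5814 - 595 = 5219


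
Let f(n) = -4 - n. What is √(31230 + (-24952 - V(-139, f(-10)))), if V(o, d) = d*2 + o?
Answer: √6405 ≈ 80.031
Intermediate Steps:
V(o, d) = o + 2*d (V(o, d) = 2*d + o = o + 2*d)
√(31230 + (-24952 - V(-139, f(-10)))) = √(31230 + (-24952 - (-139 + 2*(-4 - 1*(-10))))) = √(31230 + (-24952 - (-139 + 2*(-4 + 10)))) = √(31230 + (-24952 - (-139 + 2*6))) = √(31230 + (-24952 - (-139 + 12))) = √(31230 + (-24952 - 1*(-127))) = √(31230 + (-24952 + 127)) = √(31230 - 24825) = √6405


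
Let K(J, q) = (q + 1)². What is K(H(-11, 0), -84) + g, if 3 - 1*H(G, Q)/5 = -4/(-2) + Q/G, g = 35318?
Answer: 42207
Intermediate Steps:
H(G, Q) = 5 - 5*Q/G (H(G, Q) = 15 - 5*(-4/(-2) + Q/G) = 15 - 5*(-4*(-½) + Q/G) = 15 - 5*(2 + Q/G) = 15 + (-10 - 5*Q/G) = 5 - 5*Q/G)
K(J, q) = (1 + q)²
K(H(-11, 0), -84) + g = (1 - 84)² + 35318 = (-83)² + 35318 = 6889 + 35318 = 42207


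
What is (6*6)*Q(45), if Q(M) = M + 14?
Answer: 2124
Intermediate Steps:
Q(M) = 14 + M
(6*6)*Q(45) = (6*6)*(14 + 45) = 36*59 = 2124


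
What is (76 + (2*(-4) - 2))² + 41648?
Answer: 46004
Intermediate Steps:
(76 + (2*(-4) - 2))² + 41648 = (76 + (-8 - 2))² + 41648 = (76 - 10)² + 41648 = 66² + 41648 = 4356 + 41648 = 46004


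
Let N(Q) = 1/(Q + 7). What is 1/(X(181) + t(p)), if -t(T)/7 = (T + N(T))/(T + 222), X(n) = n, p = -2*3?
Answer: 216/39131 ≈ 0.0055199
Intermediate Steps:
p = -6
N(Q) = 1/(7 + Q)
t(T) = -7*(T + 1/(7 + T))/(222 + T) (t(T) = -7*(T + 1/(7 + T))/(T + 222) = -7*(T + 1/(7 + T))/(222 + T))
1/(X(181) + t(p)) = 1/(181 + 7*(-1 - 1*(-6)*(7 - 6))/((7 - 6)*(222 - 6))) = 1/(181 + 7*(-1 - 1*(-6)*1)/(1*216)) = 1/(181 + 7*1*(1/216)*(-1 + 6)) = 1/(181 + 7*1*(1/216)*5) = 1/(181 + 35/216) = 1/(39131/216) = 216/39131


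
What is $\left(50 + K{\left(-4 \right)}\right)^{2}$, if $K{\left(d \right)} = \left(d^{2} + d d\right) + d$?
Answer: $6084$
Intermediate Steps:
$K{\left(d \right)} = d + 2 d^{2}$ ($K{\left(d \right)} = \left(d^{2} + d^{2}\right) + d = 2 d^{2} + d = d + 2 d^{2}$)
$\left(50 + K{\left(-4 \right)}\right)^{2} = \left(50 - 4 \left(1 + 2 \left(-4\right)\right)\right)^{2} = \left(50 - 4 \left(1 - 8\right)\right)^{2} = \left(50 - -28\right)^{2} = \left(50 + 28\right)^{2} = 78^{2} = 6084$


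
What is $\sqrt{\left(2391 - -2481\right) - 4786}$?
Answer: $\sqrt{86} \approx 9.2736$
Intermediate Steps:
$\sqrt{\left(2391 - -2481\right) - 4786} = \sqrt{\left(2391 + 2481\right) - 4786} = \sqrt{4872 - 4786} = \sqrt{86}$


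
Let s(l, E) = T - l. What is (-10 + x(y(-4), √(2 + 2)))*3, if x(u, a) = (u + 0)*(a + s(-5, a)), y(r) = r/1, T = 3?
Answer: -150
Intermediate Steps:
s(l, E) = 3 - l
y(r) = r (y(r) = r*1 = r)
x(u, a) = u*(8 + a) (x(u, a) = (u + 0)*(a + (3 - 1*(-5))) = u*(a + (3 + 5)) = u*(a + 8) = u*(8 + a))
(-10 + x(y(-4), √(2 + 2)))*3 = (-10 - 4*(8 + √(2 + 2)))*3 = (-10 - 4*(8 + √4))*3 = (-10 - 4*(8 + 2))*3 = (-10 - 4*10)*3 = (-10 - 40)*3 = -50*3 = -150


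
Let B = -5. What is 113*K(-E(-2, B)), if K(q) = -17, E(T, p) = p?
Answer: -1921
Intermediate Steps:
113*K(-E(-2, B)) = 113*(-17) = -1921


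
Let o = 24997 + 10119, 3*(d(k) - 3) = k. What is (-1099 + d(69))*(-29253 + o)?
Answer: -6290999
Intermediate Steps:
d(k) = 3 + k/3
o = 35116
(-1099 + d(69))*(-29253 + o) = (-1099 + (3 + (⅓)*69))*(-29253 + 35116) = (-1099 + (3 + 23))*5863 = (-1099 + 26)*5863 = -1073*5863 = -6290999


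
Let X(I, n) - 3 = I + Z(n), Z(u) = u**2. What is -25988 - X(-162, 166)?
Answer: -53385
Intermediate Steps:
X(I, n) = 3 + I + n**2 (X(I, n) = 3 + (I + n**2) = 3 + I + n**2)
-25988 - X(-162, 166) = -25988 - (3 - 162 + 166**2) = -25988 - (3 - 162 + 27556) = -25988 - 1*27397 = -25988 - 27397 = -53385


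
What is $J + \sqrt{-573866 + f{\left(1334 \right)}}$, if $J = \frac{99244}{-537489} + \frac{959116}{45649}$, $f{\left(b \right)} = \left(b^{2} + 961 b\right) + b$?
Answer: $\frac{510983910368}{24535835361} + \sqrt{2488998} \approx 1598.5$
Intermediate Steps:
$f{\left(b \right)} = b^{2} + 962 b$
$J = \frac{510983910368}{24535835361}$ ($J = 99244 \left(- \frac{1}{537489}\right) + 959116 \cdot \frac{1}{45649} = - \frac{99244}{537489} + \frac{959116}{45649} = \frac{510983910368}{24535835361} \approx 20.826$)
$J + \sqrt{-573866 + f{\left(1334 \right)}} = \frac{510983910368}{24535835361} + \sqrt{-573866 + 1334 \left(962 + 1334\right)} = \frac{510983910368}{24535835361} + \sqrt{-573866 + 1334 \cdot 2296} = \frac{510983910368}{24535835361} + \sqrt{-573866 + 3062864} = \frac{510983910368}{24535835361} + \sqrt{2488998}$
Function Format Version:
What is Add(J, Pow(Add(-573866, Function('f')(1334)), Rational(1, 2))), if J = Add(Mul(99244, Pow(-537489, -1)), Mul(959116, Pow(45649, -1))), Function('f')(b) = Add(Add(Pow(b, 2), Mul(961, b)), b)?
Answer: Add(Rational(510983910368, 24535835361), Pow(2488998, Rational(1, 2))) ≈ 1598.5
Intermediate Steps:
Function('f')(b) = Add(Pow(b, 2), Mul(962, b))
J = Rational(510983910368, 24535835361) (J = Add(Mul(99244, Rational(-1, 537489)), Mul(959116, Rational(1, 45649))) = Add(Rational(-99244, 537489), Rational(959116, 45649)) = Rational(510983910368, 24535835361) ≈ 20.826)
Add(J, Pow(Add(-573866, Function('f')(1334)), Rational(1, 2))) = Add(Rational(510983910368, 24535835361), Pow(Add(-573866, Mul(1334, Add(962, 1334))), Rational(1, 2))) = Add(Rational(510983910368, 24535835361), Pow(Add(-573866, Mul(1334, 2296)), Rational(1, 2))) = Add(Rational(510983910368, 24535835361), Pow(Add(-573866, 3062864), Rational(1, 2))) = Add(Rational(510983910368, 24535835361), Pow(2488998, Rational(1, 2)))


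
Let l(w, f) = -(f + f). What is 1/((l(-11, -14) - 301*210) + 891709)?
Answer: 1/828527 ≈ 1.2070e-6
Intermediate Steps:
l(w, f) = -2*f
1/((l(-11, -14) - 301*210) + 891709) = 1/((-2*(-14) - 301*210) + 891709) = 1/((28 - 63210) + 891709) = 1/(-63182 + 891709) = 1/828527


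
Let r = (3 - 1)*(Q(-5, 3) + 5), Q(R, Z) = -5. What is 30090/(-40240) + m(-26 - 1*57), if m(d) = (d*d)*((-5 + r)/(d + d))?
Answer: 831971/4024 ≈ 206.75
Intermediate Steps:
r = 0 (r = (3 - 1)*(-5 + 5) = 2*0 = 0)
m(d) = -5*d/2 (m(d) = (d*d)*((-5 + 0)/(d + d)) = d**2*(-5*1/(2*d)) = d**2*(-5/(2*d)) = -5*d/2)
30090/(-40240) + m(-26 - 1*57) = 30090/(-40240) - 5*(-26 - 1*57)/2 = 30090*(-1/40240) - 5*(-26 - 57)/2 = -3009/4024 - 5/2*(-83) = -3009/4024 + 415/2 = 831971/4024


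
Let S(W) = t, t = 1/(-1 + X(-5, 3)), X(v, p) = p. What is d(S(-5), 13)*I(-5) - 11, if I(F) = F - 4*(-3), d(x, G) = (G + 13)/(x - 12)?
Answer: -617/23 ≈ -26.826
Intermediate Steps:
t = ½ (t = 1/(-1 + 3) = 1/2 = ½ ≈ 0.50000)
S(W) = ½
d(x, G) = (13 + G)/(-12 + x)
I(F) = 12 + F (I(F) = F + 12 = 12 + F)
d(S(-5), 13)*I(-5) - 11 = ((13 + 13)/(-12 + ½))*(12 - 5) - 11 = (26/(-23/2))*7 - 11 = -2/23*26*7 - 11 = -52/23*7 - 11 = -364/23 - 11 = -617/23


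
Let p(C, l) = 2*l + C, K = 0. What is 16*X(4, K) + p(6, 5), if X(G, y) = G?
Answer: 80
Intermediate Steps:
p(C, l) = C + 2*l
16*X(4, K) + p(6, 5) = 16*4 + (6 + 2*5) = 64 + (6 + 10) = 64 + 16 = 80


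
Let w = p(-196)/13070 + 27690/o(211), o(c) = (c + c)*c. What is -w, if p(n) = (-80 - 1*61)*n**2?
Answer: 120486993813/290944735 ≈ 414.12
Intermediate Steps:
p(n) = -141*n**2 (p(n) = (-80 - 61)*n**2 = -141*n**2)
o(c) = 2*c**2 (o(c) = (2*c)*c = 2*c**2)
w = -120486993813/290944735 (w = -141*(-196)**2/13070 + 27690/((2*211**2)) = -141*38416*(1/13070) + 27690/((2*44521)) = -5416656*1/13070 + 27690/89042 = -2708328/6535 + 27690*(1/89042) = -2708328/6535 + 13845/44521 = -120486993813/290944735 ≈ -414.12)
-w = -1*(-120486993813/290944735) = 120486993813/290944735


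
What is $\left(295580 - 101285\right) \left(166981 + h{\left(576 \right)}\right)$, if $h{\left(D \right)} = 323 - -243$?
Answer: $32553544365$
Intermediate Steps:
$h{\left(D \right)} = 566$ ($h{\left(D \right)} = 323 + 243 = 566$)
$\left(295580 - 101285\right) \left(166981 + h{\left(576 \right)}\right) = \left(295580 - 101285\right) \left(166981 + 566\right) = 194295 \cdot 167547 = 32553544365$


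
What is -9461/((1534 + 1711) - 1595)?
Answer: -9461/1650 ≈ -5.7339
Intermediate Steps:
-9461/((1534 + 1711) - 1595) = -9461/(3245 - 1595) = -9461/1650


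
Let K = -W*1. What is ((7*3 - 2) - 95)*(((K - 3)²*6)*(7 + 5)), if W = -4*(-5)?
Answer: -2894688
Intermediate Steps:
W = 20
K = -20 (K = -1*20*1 = -20*1 = -20)
((7*3 - 2) - 95)*(((K - 3)²*6)*(7 + 5)) = ((7*3 - 2) - 95)*(((-20 - 3)²*6)*(7 + 5)) = ((21 - 2) - 95)*(((-23)²*6)*12) = (19 - 95)*((529*6)*12) = -241224*12 = -76*38088 = -2894688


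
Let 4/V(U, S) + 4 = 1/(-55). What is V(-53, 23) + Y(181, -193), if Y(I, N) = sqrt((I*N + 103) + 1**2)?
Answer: -220/221 + I*sqrt(34829) ≈ -0.99547 + 186.63*I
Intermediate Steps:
V(U, S) = -220/221 (V(U, S) = 4/(-4 + 1/(-55)) = 4/(-4 - 1/55) = 4/(-221/55) = 4*(-55/221) = -220/221)
Y(I, N) = sqrt(104 + I*N) (Y(I, N) = sqrt((103 + I*N) + 1) = sqrt(104 + I*N))
V(-53, 23) + Y(181, -193) = -220/221 + sqrt(104 + 181*(-193)) = -220/221 + sqrt(104 - 34933) = -220/221 + sqrt(-34829) = -220/221 + I*sqrt(34829)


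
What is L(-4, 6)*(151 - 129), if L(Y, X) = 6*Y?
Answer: -528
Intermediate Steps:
L(-4, 6)*(151 - 129) = (6*(-4))*(151 - 129) = -24*22 = -528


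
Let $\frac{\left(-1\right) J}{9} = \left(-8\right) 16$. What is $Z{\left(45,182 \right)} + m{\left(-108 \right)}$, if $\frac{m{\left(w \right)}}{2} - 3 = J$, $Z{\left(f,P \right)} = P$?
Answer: $2492$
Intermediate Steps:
$J = 1152$ ($J = - 9 \left(\left(-8\right) 16\right) = \left(-9\right) \left(-128\right) = 1152$)
$m{\left(w \right)} = 2310$ ($m{\left(w \right)} = 6 + 2 \cdot 1152 = 6 + 2304 = 2310$)
$Z{\left(45,182 \right)} + m{\left(-108 \right)} = 182 + 2310 = 2492$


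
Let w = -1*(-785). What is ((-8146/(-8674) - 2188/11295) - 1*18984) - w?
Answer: -968375922956/48986415 ≈ -19768.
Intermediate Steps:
w = 785
((-8146/(-8674) - 2188/11295) - 1*18984) - w = ((-8146/(-8674) - 2188/11295) - 1*18984) - 1*785 = ((-8146*(-1/8674) - 2188*1/11295) - 18984) - 785 = ((4073/4337 - 2188/11295) - 18984) - 785 = (36515179/48986415 - 18984) - 785 = -929921587181/48986415 - 785 = -968375922956/48986415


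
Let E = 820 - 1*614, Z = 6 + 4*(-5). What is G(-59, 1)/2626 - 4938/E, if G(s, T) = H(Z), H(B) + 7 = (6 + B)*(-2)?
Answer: -6482667/270478 ≈ -23.967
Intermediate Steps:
Z = -14 (Z = 6 - 20 = -14)
H(B) = -19 - 2*B (H(B) = -7 + (6 + B)*(-2) = -7 + (-12 - 2*B) = -19 - 2*B)
G(s, T) = 9 (G(s, T) = -19 - 2*(-14) = -19 + 28 = 9)
E = 206 (E = 820 - 614 = 206)
G(-59, 1)/2626 - 4938/E = 9/2626 - 4938/206 = 9*(1/2626) - 4938*1/206 = 9/2626 - 2469/103 = -6482667/270478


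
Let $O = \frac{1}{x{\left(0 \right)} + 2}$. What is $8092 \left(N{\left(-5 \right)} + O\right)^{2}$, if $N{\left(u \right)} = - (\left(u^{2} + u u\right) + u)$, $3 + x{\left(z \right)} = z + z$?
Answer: $17122672$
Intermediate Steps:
$x{\left(z \right)} = -3 + 2 z$ ($x{\left(z \right)} = -3 + \left(z + z\right) = -3 + 2 z$)
$O = -1$ ($O = \frac{1}{\left(-3 + 2 \cdot 0\right) + 2} = \frac{1}{\left(-3 + 0\right) + 2} = \frac{1}{-3 + 2} = \frac{1}{-1} = -1$)
$N{\left(u \right)} = - u - 2 u^{2}$ ($N{\left(u \right)} = - (\left(u^{2} + u^{2}\right) + u) = - (2 u^{2} + u) = - (u + 2 u^{2}) = - u - 2 u^{2}$)
$8092 \left(N{\left(-5 \right)} + O\right)^{2} = 8092 \left(\left(-1\right) \left(-5\right) \left(1 + 2 \left(-5\right)\right) - 1\right)^{2} = 8092 \left(\left(-1\right) \left(-5\right) \left(1 - 10\right) - 1\right)^{2} = 8092 \left(\left(-1\right) \left(-5\right) \left(-9\right) - 1\right)^{2} = 8092 \left(-45 - 1\right)^{2} = 8092 \left(-46\right)^{2} = 8092 \cdot 2116 = 17122672$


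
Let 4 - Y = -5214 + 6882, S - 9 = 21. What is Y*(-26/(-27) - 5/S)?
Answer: -35776/27 ≈ -1325.0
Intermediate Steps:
S = 30 (S = 9 + 21 = 30)
Y = -1664 (Y = 4 - (-5214 + 6882) = 4 - 1*1668 = 4 - 1668 = -1664)
Y*(-26/(-27) - 5/S) = -1664*(-26/(-27) - 5/30) = -1664*(-26*(-1/27) - 5*1/30) = -1664*(26/27 - 1/6) = -1664*43/54 = -35776/27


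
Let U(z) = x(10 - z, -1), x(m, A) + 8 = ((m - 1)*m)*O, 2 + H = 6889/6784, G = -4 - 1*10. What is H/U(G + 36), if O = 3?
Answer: -6679/3120640 ≈ -0.0021403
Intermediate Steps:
G = -14 (G = -4 - 10 = -14)
H = -6679/6784 (H = -2 + 6889/6784 = -6679/6784 ≈ -0.98452)
x(m, A) = -8 + 3*m*(-1 + m) (x(m, A) = -8 + ((m - 1)*m)*3 = -8 + ((-1 + m)*m)*3 = -8 + (m*(-1 + m))*3 = -8 + 3*m*(-1 + m))
U(z) = -38 + 3*z + 3*(10 - z)**2 (U(z) = -8 - 3*(10 - z) + 3*(10 - z)**2 = -8 + (-30 + 3*z) + 3*(10 - z)**2 = -38 + 3*z + 3*(10 - z)**2)
H/U(G + 36) = -6679/(6784*(262 - 57*(-14 + 36) + 3*(-14 + 36)**2)) = -6679/(6784*(262 - 57*22 + 3*22**2)) = -6679/(6784*(262 - 1254 + 3*484)) = -6679/(6784*(262 - 1254 + 1452)) = -6679/6784/460 = -6679/6784*1/460 = -6679/3120640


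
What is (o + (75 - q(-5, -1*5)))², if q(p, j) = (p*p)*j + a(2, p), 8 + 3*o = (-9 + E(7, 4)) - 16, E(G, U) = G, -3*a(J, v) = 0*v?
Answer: 329476/9 ≈ 36608.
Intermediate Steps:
a(J, v) = 0 (a(J, v) = -0*v = -⅓*0 = 0)
o = -26/3 (o = -8/3 + ((-9 + 7) - 16)/3 = -8/3 + (-2 - 16)/3 = -8/3 + (⅓)*(-18) = -8/3 - 6 = -26/3 ≈ -8.6667)
q(p, j) = j*p² (q(p, j) = (p*p)*j + 0 = p²*j + 0 = j*p² + 0 = j*p²)
(o + (75 - q(-5, -1*5)))² = (-26/3 + (75 - (-1*5)*(-5)²))² = (-26/3 + (75 - (-5)*25))² = (-26/3 + (75 - 1*(-125)))² = (-26/3 + (75 + 125))² = (-26/3 + 200)² = (574/3)² = 329476/9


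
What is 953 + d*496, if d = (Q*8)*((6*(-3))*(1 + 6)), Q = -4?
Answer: 2000825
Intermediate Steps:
d = 4032 (d = (-4*8)*((6*(-3))*(1 + 6)) = -(-576)*7 = -32*(-126) = 4032)
953 + d*496 = 953 + 4032*496 = 953 + 1999872 = 2000825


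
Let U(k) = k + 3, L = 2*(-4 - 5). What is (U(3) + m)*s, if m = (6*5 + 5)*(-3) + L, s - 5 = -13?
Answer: 936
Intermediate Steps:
L = -18 (L = 2*(-9) = -18)
s = -8 (s = 5 - 13 = -8)
U(k) = 3 + k
m = -123 (m = (6*5 + 5)*(-3) - 18 = (30 + 5)*(-3) - 18 = 35*(-3) - 18 = -105 - 18 = -123)
(U(3) + m)*s = ((3 + 3) - 123)*(-8) = (6 - 123)*(-8) = -117*(-8) = 936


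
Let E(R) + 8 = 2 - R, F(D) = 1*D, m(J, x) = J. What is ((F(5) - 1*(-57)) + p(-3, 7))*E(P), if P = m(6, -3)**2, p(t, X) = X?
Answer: -2898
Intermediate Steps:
F(D) = D
P = 36 (P = 6**2 = 36)
E(R) = -6 - R (E(R) = -8 + (2 - R) = -6 - R)
((F(5) - 1*(-57)) + p(-3, 7))*E(P) = ((5 - 1*(-57)) + 7)*(-6 - 1*36) = ((5 + 57) + 7)*(-6 - 36) = (62 + 7)*(-42) = 69*(-42) = -2898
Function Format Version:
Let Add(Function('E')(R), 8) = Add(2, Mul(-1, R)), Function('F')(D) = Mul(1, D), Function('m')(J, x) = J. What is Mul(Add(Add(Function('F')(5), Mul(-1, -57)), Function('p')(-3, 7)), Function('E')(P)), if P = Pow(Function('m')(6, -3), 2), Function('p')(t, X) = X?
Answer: -2898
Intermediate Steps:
Function('F')(D) = D
P = 36 (P = Pow(6, 2) = 36)
Function('E')(R) = Add(-6, Mul(-1, R)) (Function('E')(R) = Add(-8, Add(2, Mul(-1, R))) = Add(-6, Mul(-1, R)))
Mul(Add(Add(Function('F')(5), Mul(-1, -57)), Function('p')(-3, 7)), Function('E')(P)) = Mul(Add(Add(5, Mul(-1, -57)), 7), Add(-6, Mul(-1, 36))) = Mul(Add(Add(5, 57), 7), Add(-6, -36)) = Mul(Add(62, 7), -42) = Mul(69, -42) = -2898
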